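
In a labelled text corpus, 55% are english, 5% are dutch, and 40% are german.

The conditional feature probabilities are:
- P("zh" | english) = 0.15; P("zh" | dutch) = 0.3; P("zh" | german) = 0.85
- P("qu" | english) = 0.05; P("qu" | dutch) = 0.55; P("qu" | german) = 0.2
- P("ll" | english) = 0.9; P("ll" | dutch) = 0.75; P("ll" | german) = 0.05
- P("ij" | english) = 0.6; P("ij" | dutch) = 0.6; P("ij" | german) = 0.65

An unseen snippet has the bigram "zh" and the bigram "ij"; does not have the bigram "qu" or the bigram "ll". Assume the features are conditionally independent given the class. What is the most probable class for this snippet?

english: 0.55 × 0.15 × (1−0.05) × (1−0.9) × 0.6 = 0.0047025
dutch: 0.05 × 0.3 × (1−0.55) × (1−0.75) × 0.6 = 0.0010125
german: 0.4 × 0.85 × (1−0.2) × (1−0.05) × 0.65 = 0.16796
Highest score → german.

german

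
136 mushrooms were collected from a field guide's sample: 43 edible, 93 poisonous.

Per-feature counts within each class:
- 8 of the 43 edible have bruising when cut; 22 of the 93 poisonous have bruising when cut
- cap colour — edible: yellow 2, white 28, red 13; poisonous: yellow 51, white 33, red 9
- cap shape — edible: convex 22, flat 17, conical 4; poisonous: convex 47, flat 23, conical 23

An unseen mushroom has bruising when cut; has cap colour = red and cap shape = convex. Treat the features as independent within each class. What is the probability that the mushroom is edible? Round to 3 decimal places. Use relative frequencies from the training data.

0.535

edible: (43/136) × (8/43) × (13/43) × (22/43) ≈ 0.00909872
poisonous: (93/136) × (22/93) × (9/93) × (47/93) ≈ 0.00791149
P(edible | x) = 0.00909872 / 0.01701021 ≈ 0.535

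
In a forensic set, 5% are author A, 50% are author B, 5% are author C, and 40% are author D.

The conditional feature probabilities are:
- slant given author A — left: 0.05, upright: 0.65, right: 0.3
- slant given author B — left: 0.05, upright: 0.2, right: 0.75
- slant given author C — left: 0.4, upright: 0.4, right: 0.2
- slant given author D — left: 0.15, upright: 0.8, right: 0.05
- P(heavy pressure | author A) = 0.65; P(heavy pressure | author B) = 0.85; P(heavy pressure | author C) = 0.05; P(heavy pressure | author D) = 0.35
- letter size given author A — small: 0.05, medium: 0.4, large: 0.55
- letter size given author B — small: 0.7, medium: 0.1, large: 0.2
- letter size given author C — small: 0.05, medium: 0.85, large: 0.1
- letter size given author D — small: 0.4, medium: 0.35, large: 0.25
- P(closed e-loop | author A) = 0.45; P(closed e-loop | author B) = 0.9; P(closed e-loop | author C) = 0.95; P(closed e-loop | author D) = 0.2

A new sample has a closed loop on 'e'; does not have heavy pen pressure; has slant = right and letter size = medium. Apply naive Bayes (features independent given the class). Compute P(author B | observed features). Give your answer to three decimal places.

0.347

author A: 0.05 × 0.3 × (1−0.65) × 0.4 × 0.45 = 0.000945
author B: 0.5 × 0.75 × (1−0.85) × 0.1 × 0.9 = 0.0050625
author C: 0.05 × 0.2 × (1−0.05) × 0.85 × 0.95 = 0.00767125
author D: 0.4 × 0.05 × (1−0.35) × 0.35 × 0.2 = 0.00091
P(author B | x) = 0.0050625 / 0.01458875 ≈ 0.347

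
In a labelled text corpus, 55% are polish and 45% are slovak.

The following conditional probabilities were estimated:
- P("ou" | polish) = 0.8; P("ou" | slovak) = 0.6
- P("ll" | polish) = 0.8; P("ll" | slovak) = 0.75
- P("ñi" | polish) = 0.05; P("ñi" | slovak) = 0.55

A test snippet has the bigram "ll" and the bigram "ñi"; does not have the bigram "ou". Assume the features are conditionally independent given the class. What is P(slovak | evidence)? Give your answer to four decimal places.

polish: 0.55 × (1−0.8) × 0.8 × 0.05 = 0.0044
slovak: 0.45 × (1−0.6) × 0.75 × 0.55 = 0.07425
P(slovak | x) = 0.07425 / 0.07865 ≈ 0.9441

0.9441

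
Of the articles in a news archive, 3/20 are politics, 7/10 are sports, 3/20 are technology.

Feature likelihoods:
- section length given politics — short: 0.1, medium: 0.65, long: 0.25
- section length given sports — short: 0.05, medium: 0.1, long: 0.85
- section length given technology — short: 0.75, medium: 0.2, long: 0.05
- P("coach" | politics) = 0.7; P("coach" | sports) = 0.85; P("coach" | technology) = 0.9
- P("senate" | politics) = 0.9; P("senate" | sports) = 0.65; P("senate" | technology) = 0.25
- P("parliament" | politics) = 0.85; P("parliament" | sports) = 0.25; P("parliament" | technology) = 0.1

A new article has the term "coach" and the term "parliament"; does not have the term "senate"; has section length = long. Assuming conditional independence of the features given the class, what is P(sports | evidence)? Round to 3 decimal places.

0.942

politics: 0.15 × 0.25 × 0.7 × (1−0.9) × 0.85 = 0.00223125
sports: 0.7 × 0.85 × 0.85 × (1−0.65) × 0.25 = 0.044253125
technology: 0.15 × 0.05 × 0.9 × (1−0.25) × 0.1 = 0.00050625
P(sports | x) = 0.044253125 / 0.046990625 ≈ 0.942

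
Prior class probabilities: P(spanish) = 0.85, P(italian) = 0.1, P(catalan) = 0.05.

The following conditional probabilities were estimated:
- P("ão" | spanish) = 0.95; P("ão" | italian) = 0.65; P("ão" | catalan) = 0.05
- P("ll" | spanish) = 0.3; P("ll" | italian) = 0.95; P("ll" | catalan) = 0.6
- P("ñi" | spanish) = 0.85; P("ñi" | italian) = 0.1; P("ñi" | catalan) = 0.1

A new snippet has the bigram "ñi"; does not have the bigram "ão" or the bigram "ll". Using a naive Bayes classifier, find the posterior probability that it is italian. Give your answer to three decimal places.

spanish: 0.85 × (1−0.95) × (1−0.3) × 0.85 = 0.0252875
italian: 0.1 × (1−0.65) × (1−0.95) × 0.1 = 0.000175
catalan: 0.05 × (1−0.05) × (1−0.6) × 0.1 = 0.0019
P(italian | x) = 0.000175 / 0.0273625 ≈ 0.006

0.006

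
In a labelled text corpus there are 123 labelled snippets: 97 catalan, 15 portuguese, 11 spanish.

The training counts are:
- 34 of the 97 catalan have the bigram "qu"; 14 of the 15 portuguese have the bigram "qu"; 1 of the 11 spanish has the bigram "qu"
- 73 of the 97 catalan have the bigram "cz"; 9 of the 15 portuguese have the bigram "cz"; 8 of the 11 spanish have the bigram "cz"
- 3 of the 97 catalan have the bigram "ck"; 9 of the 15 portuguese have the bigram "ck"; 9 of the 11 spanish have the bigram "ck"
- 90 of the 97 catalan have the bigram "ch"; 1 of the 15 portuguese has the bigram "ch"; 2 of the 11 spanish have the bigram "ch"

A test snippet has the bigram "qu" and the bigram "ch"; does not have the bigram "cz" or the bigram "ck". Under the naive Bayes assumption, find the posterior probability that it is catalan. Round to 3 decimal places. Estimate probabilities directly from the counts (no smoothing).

catalan: (97/123) × (34/97) × (24/97) × (94/97) × (90/97) ≈ 0.0614951
portuguese: (15/123) × (14/15) × (6/15) × (6/15) × (1/15) ≈ 0.00121409
spanish: (11/123) × (1/11) × (3/11) × (2/11) × (2/11) ≈ 0.000073299
P(catalan | x) = 0.0614951 / 0.062782489 ≈ 0.979

0.979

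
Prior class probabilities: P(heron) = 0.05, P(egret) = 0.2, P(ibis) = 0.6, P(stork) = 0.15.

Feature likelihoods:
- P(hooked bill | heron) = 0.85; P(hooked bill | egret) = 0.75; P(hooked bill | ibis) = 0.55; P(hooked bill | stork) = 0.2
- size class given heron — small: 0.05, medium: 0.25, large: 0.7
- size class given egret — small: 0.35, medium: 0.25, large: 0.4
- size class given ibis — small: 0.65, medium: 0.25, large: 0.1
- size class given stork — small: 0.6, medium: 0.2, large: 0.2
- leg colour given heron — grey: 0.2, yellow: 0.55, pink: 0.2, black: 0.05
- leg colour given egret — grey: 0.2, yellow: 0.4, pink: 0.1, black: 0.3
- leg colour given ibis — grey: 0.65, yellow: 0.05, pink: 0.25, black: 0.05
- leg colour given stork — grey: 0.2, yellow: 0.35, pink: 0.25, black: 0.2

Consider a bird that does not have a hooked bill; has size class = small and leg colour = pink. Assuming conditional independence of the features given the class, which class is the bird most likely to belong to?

heron: 0.05 × (1−0.85) × 0.05 × 0.2 = 0.000075
egret: 0.2 × (1−0.75) × 0.35 × 0.1 = 0.00175
ibis: 0.6 × (1−0.55) × 0.65 × 0.25 = 0.043875
stork: 0.15 × (1−0.2) × 0.6 × 0.25 = 0.018
Highest score → ibis.

ibis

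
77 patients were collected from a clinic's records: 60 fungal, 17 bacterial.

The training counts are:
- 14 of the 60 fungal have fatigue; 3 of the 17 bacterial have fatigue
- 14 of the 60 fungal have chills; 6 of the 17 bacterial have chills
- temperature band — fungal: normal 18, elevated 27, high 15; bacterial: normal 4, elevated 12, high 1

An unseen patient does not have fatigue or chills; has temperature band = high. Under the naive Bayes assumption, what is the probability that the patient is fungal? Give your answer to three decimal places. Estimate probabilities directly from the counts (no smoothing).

fungal: (60/77) × (46/60) × (46/60) × (15/60) ≈ 0.114502
bacterial: (17/77) × (14/17) × (11/17) × (1/17) ≈ 0.00692042
P(fungal | x) = 0.114502 / 0.12142242 ≈ 0.943

0.943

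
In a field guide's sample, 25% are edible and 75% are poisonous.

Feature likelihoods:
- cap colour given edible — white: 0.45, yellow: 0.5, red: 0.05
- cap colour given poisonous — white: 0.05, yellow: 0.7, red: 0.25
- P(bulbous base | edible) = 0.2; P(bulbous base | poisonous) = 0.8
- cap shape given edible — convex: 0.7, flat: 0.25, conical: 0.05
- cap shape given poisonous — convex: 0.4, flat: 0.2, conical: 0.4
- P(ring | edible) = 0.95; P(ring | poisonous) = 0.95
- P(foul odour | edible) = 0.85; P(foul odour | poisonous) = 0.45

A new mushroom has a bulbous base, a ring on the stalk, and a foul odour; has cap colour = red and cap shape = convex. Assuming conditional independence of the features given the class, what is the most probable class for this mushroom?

poisonous

edible: 0.25 × 0.05 × 0.2 × 0.7 × 0.95 × 0.85 = 0.001413125
poisonous: 0.75 × 0.25 × 0.8 × 0.4 × 0.95 × 0.45 = 0.02565
Highest score → poisonous.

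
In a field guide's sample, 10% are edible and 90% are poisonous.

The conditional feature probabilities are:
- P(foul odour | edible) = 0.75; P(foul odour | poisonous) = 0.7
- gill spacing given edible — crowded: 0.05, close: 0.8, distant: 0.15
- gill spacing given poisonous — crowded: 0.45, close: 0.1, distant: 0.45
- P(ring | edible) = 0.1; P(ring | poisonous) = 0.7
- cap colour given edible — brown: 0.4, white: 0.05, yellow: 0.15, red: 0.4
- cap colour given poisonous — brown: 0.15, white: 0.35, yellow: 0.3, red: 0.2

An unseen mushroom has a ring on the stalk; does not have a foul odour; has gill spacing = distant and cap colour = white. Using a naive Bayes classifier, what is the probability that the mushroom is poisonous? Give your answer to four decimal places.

0.9994

edible: 0.1 × (1−0.75) × 0.15 × 0.1 × 0.05 = 0.00001875
poisonous: 0.9 × (1−0.7) × 0.45 × 0.7 × 0.35 = 0.0297675
P(poisonous | x) = 0.0297675 / 0.02978625 ≈ 0.9994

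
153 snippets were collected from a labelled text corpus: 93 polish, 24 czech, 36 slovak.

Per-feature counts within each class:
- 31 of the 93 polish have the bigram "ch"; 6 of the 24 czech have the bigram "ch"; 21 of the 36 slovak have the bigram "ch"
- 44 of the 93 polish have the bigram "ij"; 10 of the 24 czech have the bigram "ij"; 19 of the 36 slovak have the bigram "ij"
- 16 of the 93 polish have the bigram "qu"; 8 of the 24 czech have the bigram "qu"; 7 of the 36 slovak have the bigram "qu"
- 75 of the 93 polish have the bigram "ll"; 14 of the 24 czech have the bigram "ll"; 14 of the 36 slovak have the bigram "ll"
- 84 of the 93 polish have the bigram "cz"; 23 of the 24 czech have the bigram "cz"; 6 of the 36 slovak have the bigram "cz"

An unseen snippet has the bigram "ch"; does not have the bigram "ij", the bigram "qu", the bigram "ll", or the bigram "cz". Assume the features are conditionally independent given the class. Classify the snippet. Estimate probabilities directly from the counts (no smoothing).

polish: (93/153) × (31/93) × (49/93) × (77/93) × (18/93) × (9/93) ≈ 0.00165554
czech: (24/153) × (6/24) × (14/24) × (16/24) × (10/24) × (1/24) ≈ 0.000264766
slovak: (36/153) × (21/36) × (17/36) × (29/36) × (22/36) × (30/36) ≈ 0.0265894
Highest score → slovak.

slovak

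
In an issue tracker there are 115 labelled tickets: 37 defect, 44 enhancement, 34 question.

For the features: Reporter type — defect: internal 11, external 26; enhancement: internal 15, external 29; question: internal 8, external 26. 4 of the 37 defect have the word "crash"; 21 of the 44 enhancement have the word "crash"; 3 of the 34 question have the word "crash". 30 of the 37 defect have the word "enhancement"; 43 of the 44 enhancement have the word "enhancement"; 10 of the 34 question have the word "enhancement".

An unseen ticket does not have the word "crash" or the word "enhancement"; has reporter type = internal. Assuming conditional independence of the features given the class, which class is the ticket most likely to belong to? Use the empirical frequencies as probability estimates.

defect: (37/115) × (11/37) × (33/37) × (7/37) ≈ 0.01614
enhancement: (44/115) × (15/44) × (23/44) × (1/44) ≈ 0.00154959
question: (34/115) × (8/34) × (31/34) × (24/34) ≈ 0.0447721
Highest score → question.

question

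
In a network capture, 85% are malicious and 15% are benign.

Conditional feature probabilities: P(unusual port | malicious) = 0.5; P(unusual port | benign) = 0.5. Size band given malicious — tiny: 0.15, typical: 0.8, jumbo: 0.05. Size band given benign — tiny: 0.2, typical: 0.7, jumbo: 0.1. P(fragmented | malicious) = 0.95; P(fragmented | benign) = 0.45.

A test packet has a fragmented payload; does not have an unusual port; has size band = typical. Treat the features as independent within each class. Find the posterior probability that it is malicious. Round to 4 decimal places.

malicious: 0.85 × (1−0.5) × 0.8 × 0.95 = 0.323
benign: 0.15 × (1−0.5) × 0.7 × 0.45 = 0.023625
P(malicious | x) = 0.323 / 0.346625 ≈ 0.9318

0.9318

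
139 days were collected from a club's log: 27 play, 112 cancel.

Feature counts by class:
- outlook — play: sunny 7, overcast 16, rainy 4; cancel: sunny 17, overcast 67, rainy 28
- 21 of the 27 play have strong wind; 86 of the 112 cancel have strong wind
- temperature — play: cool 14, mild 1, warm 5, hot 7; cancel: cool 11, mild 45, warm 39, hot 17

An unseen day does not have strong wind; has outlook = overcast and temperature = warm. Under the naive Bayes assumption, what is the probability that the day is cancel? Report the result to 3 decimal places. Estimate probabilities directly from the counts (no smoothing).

0.892

play: (27/139) × (16/27) × (6/27) × (5/27) ≈ 0.00473695
cancel: (112/139) × (67/112) × (26/112) × (39/112) ≈ 0.0389639
P(cancel | x) = 0.0389639 / 0.04370085 ≈ 0.892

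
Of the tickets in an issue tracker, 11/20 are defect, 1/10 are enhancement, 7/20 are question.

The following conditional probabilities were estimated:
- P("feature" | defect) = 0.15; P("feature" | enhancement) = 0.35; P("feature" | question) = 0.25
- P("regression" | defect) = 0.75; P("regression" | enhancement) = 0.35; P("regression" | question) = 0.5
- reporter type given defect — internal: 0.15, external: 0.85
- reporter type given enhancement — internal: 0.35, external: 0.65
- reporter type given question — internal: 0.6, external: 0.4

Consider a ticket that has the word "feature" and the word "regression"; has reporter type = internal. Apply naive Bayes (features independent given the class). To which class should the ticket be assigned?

defect: 0.55 × 0.15 × 0.75 × 0.15 = 0.00928125
enhancement: 0.1 × 0.35 × 0.35 × 0.35 = 0.0042875
question: 0.35 × 0.25 × 0.5 × 0.6 = 0.02625
Highest score → question.

question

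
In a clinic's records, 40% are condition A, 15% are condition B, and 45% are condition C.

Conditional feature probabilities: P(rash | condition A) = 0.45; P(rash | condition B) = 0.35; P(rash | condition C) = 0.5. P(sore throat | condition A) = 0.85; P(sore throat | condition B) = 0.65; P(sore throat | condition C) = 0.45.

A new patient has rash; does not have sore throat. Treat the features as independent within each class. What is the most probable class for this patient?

condition C

condition A: 0.4 × 0.45 × (1−0.85) = 0.027
condition B: 0.15 × 0.35 × (1−0.65) = 0.018375
condition C: 0.45 × 0.5 × (1−0.45) = 0.12375
Highest score → condition C.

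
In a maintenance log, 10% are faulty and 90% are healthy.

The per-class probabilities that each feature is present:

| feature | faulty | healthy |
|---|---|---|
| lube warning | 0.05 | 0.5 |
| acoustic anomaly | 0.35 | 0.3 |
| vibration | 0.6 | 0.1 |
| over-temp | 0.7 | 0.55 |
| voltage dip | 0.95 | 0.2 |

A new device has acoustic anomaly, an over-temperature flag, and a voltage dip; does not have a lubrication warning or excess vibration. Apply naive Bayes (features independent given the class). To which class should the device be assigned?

healthy

faulty: 0.1 × (1−0.05) × 0.35 × (1−0.6) × 0.7 × 0.95 = 0.0088445
healthy: 0.9 × (1−0.5) × 0.3 × (1−0.1) × 0.55 × 0.2 = 0.013365
Highest score → healthy.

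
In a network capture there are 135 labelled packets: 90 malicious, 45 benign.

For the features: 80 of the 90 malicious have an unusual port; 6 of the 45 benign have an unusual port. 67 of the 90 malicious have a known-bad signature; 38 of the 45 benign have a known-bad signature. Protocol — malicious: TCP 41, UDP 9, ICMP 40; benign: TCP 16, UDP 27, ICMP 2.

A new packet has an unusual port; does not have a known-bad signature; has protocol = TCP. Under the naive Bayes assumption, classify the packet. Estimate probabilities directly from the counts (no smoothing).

malicious: (90/135) × (80/90) × (23/90) × (41/90) ≈ 0.0689895
benign: (45/135) × (6/45) × (7/45) × (16/45) ≈ 0.00245816
Highest score → malicious.

malicious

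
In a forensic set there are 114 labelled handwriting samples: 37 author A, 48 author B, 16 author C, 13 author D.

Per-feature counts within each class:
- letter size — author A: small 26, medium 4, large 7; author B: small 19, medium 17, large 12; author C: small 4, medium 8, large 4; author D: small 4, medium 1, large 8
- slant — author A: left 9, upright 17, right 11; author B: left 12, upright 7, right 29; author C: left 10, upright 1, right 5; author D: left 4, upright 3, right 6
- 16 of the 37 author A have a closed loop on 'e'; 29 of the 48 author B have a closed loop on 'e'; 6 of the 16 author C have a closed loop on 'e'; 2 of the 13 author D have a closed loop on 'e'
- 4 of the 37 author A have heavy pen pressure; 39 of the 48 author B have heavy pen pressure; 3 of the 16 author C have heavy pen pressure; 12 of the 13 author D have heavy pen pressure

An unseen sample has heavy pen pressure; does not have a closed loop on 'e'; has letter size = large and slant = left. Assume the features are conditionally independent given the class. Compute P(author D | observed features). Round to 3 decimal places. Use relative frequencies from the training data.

author A: (37/114) × (7/37) × (9/37) × (21/37) × (4/37) ≈ 0.000916452
author B: (48/114) × (12/48) × (12/48) × (19/48) × (39/48) ≈ 0.00846354
author C: (16/114) × (4/16) × (10/16) × (10/16) × (3/16) ≈ 0.0025699
author D: (13/114) × (8/13) × (4/13) × (11/13) × (12/13) ≈ 0.0168651
P(author D | x) = 0.0168651 / 0.028814992 ≈ 0.585

0.585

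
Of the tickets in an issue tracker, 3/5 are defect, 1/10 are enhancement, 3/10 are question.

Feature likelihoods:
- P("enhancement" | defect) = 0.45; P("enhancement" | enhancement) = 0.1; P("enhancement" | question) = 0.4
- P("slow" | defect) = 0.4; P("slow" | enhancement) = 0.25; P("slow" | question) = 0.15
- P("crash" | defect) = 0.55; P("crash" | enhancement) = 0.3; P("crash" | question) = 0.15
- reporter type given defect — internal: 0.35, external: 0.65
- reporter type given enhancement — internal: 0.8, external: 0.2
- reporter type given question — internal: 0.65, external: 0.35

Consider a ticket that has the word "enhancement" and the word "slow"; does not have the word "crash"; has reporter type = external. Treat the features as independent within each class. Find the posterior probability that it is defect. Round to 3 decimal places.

0.847

defect: 0.6 × 0.45 × 0.4 × (1−0.55) × 0.65 = 0.03159
enhancement: 0.1 × 0.1 × 0.25 × (1−0.3) × 0.2 = 0.00035
question: 0.3 × 0.4 × 0.15 × (1−0.15) × 0.35 = 0.005355
P(defect | x) = 0.03159 / 0.037295 ≈ 0.847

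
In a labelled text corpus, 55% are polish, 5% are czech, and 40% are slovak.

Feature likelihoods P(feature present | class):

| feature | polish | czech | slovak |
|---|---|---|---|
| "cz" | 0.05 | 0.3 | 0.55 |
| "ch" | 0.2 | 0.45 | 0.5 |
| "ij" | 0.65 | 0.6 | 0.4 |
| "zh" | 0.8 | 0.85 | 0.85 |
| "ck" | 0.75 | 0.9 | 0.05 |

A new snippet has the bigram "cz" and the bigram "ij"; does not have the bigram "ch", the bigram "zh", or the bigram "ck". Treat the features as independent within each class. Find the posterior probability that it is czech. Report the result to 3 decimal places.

polish: 0.55 × 0.05 × (1−0.2) × 0.65 × (1−0.8) × (1−0.75) = 0.000715
czech: 0.05 × 0.3 × (1−0.45) × 0.6 × (1−0.85) × (1−0.9) = 0.00007425
slovak: 0.4 × 0.55 × (1−0.5) × 0.4 × (1−0.85) × (1−0.05) = 0.00627
P(czech | x) = 0.00007425 / 0.00705925 ≈ 0.011

0.011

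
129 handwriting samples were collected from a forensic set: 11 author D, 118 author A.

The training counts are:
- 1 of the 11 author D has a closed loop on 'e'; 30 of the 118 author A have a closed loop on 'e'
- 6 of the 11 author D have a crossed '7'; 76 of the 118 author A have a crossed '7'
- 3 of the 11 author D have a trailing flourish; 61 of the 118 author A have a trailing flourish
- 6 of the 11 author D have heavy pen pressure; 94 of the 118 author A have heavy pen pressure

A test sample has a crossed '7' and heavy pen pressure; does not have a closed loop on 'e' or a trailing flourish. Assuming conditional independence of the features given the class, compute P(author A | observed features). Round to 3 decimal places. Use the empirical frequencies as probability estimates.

author D: (11/129) × (10/11) × (6/11) × (8/11) × (6/11) ≈ 0.0167735
author A: (118/129) × (88/118) × (76/118) × (57/118) × (94/118) ≈ 0.169069
P(author A | x) = 0.169069 / 0.1858425 ≈ 0.910

0.910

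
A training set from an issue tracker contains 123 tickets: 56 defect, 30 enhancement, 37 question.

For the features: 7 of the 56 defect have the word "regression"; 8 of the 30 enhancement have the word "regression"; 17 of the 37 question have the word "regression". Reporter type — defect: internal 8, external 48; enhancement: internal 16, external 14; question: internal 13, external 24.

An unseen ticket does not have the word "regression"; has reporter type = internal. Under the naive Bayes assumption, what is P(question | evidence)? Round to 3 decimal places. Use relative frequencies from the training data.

0.273

defect: (56/123) × (49/56) × (8/56) ≈ 0.0569106
enhancement: (30/123) × (22/30) × (16/30) ≈ 0.095393
question: (37/123) × (20/37) × (13/37) ≈ 0.0571303
P(question | x) = 0.0571303 / 0.2094339 ≈ 0.273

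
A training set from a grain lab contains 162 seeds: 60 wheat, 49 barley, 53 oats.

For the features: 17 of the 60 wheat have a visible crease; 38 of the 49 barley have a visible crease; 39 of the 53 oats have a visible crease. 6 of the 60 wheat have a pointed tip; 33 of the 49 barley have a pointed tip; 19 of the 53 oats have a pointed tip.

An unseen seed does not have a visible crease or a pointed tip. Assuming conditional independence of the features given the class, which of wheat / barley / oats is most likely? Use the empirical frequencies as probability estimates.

wheat

wheat: (60/162) × (43/60) × (54/60) ≈ 0.238889
barley: (49/162) × (11/49) × (16/49) ≈ 0.0221718
oats: (53/162) × (14/53) × (34/53) ≈ 0.0554391
Highest score → wheat.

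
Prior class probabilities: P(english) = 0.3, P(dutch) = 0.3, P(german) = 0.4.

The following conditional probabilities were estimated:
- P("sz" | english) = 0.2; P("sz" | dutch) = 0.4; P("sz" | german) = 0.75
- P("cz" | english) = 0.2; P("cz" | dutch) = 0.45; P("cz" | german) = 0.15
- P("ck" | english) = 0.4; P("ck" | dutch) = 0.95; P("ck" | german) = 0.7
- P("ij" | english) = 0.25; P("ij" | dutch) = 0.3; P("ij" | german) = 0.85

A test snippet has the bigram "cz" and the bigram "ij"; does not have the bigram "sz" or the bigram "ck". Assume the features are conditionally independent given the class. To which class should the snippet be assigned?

english: 0.3 × (1−0.2) × 0.2 × (1−0.4) × 0.25 = 0.0072
dutch: 0.3 × (1−0.4) × 0.45 × (1−0.95) × 0.3 = 0.001215
german: 0.4 × (1−0.75) × 0.15 × (1−0.7) × 0.85 = 0.003825
Highest score → english.

english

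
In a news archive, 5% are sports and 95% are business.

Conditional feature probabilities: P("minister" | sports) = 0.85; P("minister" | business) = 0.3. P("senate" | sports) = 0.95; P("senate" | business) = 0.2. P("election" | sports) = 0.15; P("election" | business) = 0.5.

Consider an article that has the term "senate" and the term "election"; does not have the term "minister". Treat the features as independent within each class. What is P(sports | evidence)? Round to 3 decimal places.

0.016

sports: 0.05 × (1−0.85) × 0.95 × 0.15 = 0.00106875
business: 0.95 × (1−0.3) × 0.2 × 0.5 = 0.0665
P(sports | x) = 0.00106875 / 0.06756875 ≈ 0.016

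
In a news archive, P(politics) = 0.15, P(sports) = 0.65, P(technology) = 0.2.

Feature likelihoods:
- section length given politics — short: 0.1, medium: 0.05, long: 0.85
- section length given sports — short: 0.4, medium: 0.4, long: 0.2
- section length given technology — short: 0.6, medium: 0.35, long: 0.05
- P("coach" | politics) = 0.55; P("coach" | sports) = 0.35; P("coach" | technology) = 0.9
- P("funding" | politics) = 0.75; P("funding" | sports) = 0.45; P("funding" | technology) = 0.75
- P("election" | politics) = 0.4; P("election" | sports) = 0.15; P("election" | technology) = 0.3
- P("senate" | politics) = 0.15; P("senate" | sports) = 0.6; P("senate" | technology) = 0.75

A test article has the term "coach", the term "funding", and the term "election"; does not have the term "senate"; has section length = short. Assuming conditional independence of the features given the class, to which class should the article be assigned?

politics: 0.15 × 0.1 × 0.55 × 0.75 × 0.4 × (1−0.15) = 0.00210375
sports: 0.65 × 0.4 × 0.35 × 0.45 × 0.15 × (1−0.6) = 0.002457
technology: 0.2 × 0.6 × 0.9 × 0.75 × 0.3 × (1−0.75) = 0.006075
Highest score → technology.

technology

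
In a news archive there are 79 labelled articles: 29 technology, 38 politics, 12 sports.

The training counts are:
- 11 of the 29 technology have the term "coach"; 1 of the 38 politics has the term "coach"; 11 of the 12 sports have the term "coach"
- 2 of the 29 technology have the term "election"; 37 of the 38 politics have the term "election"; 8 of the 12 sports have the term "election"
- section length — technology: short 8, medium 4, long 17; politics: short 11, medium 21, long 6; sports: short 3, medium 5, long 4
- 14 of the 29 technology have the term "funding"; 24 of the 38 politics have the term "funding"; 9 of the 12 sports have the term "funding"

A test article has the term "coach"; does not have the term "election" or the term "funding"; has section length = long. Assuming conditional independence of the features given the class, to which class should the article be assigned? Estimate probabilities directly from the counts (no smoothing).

technology

technology: (29/79) × (11/29) × (27/29) × (17/29) × (15/29) ≈ 0.0393075
politics: (38/79) × (1/38) × (1/38) × (6/38) × (14/38) ≈ 0.0000193777
sports: (12/79) × (11/12) × (4/12) × (4/12) × (3/12) ≈ 0.00386779
Highest score → technology.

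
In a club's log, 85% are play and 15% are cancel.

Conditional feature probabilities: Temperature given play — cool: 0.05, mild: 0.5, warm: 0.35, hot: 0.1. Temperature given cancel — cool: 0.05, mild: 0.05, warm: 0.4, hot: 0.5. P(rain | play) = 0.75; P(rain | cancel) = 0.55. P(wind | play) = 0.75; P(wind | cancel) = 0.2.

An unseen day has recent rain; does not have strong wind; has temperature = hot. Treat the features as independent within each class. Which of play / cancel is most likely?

cancel

play: 0.85 × 0.1 × 0.75 × (1−0.75) = 0.0159375
cancel: 0.15 × 0.5 × 0.55 × (1−0.2) = 0.033
Highest score → cancel.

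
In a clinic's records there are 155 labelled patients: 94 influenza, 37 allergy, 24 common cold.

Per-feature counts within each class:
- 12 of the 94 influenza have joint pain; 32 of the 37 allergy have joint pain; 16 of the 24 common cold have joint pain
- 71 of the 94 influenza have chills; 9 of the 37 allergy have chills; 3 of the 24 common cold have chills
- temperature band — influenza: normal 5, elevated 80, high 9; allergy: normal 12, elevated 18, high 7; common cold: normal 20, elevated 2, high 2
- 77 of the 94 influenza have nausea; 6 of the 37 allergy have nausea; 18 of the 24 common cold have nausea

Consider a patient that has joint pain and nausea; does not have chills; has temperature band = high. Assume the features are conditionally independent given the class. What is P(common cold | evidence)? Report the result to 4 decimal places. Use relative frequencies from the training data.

influenza: (94/155) × (12/94) × (23/94) × (9/94) × (77/94) ≈ 0.00148569
allergy: (37/155) × (32/37) × (28/37) × (7/37) × (6/37) ≈ 0.00479314
common cold: (24/155) × (16/24) × (21/24) × (2/24) × (18/24) ≈ 0.00564516
P(common cold | x) = 0.00564516 / 0.01192399 ≈ 0.4734

0.4734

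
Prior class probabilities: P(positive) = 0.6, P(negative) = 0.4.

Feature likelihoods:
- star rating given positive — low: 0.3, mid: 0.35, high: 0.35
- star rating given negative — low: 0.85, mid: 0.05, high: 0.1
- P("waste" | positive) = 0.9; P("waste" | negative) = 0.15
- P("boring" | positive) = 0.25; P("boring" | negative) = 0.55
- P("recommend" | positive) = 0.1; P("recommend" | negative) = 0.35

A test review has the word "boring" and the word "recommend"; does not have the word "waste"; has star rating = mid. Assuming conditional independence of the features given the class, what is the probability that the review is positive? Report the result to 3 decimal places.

positive: 0.6 × 0.35 × (1−0.9) × 0.25 × 0.1 = 0.000525
negative: 0.4 × 0.05 × (1−0.15) × 0.55 × 0.35 = 0.0032725
P(positive | x) = 0.000525 / 0.0037975 ≈ 0.138

0.138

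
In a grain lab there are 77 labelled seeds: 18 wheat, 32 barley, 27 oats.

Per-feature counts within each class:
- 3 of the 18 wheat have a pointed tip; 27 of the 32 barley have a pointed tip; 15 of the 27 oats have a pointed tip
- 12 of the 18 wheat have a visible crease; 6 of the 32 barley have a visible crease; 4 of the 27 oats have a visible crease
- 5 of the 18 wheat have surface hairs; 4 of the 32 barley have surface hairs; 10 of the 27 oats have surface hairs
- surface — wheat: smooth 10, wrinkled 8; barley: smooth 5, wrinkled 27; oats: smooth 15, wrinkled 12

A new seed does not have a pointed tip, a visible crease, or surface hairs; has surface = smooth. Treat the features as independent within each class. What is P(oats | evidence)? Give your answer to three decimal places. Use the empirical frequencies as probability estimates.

wheat: (18/77) × (15/18) × (6/18) × (13/18) × (10/18) ≈ 0.0260542
barley: (32/77) × (5/32) × (26/32) × (28/32) × (5/32) ≈ 0.00721325
oats: (27/77) × (12/27) × (23/27) × (17/27) × (15/27) ≈ 0.0464373
P(oats | x) = 0.0464373 / 0.07970475 ≈ 0.583

0.583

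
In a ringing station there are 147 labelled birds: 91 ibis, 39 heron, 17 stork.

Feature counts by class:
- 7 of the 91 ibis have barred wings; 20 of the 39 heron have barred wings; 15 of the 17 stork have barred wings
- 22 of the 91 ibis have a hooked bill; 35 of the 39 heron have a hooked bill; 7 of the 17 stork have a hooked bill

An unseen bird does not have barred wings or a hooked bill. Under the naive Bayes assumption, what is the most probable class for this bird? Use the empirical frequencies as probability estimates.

ibis: (91/147) × (84/91) × (69/91) ≈ 0.433281
heron: (39/147) × (19/39) × (4/39) ≈ 0.0132566
stork: (17/147) × (2/17) × (10/17) ≈ 0.0080032
Highest score → ibis.

ibis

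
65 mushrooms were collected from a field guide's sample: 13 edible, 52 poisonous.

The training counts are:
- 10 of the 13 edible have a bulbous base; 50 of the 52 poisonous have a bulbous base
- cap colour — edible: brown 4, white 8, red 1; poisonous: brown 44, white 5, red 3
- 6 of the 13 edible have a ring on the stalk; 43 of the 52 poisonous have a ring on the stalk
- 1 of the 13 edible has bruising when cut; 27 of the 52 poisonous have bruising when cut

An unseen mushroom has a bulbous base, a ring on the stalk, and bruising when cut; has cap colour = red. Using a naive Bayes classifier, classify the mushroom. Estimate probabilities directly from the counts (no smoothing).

poisonous

edible: (13/65) × (10/13) × (1/13) × (6/13) × (1/13) ≈ 0.000420153
poisonous: (52/65) × (50/52) × (3/52) × (43/52) × (27/52) ≈ 0.0190546
Highest score → poisonous.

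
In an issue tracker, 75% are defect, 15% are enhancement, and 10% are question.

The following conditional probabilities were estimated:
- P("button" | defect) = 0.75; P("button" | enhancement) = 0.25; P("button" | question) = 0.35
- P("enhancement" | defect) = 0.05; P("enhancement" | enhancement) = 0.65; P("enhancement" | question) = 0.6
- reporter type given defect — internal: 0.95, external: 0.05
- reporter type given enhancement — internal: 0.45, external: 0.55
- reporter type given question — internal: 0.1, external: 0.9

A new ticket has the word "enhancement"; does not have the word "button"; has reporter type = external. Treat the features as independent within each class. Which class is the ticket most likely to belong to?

defect: 0.75 × (1−0.75) × 0.05 × 0.05 = 0.00046875
enhancement: 0.15 × (1−0.25) × 0.65 × 0.55 = 0.04021875
question: 0.1 × (1−0.35) × 0.6 × 0.9 = 0.0351
Highest score → enhancement.

enhancement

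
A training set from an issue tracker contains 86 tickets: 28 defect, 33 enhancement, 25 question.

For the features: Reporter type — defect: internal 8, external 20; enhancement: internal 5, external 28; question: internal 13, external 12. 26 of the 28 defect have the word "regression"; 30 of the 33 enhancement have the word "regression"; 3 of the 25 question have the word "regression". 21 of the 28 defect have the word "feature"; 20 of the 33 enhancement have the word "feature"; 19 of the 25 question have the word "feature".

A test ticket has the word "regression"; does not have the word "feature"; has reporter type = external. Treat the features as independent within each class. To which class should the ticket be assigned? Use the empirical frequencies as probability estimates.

enhancement

defect: (28/86) × (20/28) × (26/28) × (7/28) ≈ 0.0539867
enhancement: (33/86) × (28/33) × (30/33) × (13/33) ≈ 0.116599
question: (25/86) × (12/25) × (3/25) × (6/25) ≈ 0.0040186
Highest score → enhancement.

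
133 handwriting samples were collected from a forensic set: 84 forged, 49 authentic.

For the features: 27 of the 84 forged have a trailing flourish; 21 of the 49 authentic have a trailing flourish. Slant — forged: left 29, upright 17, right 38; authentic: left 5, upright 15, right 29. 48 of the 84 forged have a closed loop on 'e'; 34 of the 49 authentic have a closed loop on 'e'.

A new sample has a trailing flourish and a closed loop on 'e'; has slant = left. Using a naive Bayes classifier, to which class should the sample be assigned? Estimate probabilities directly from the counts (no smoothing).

forged

forged: (84/133) × (27/84) × (29/84) × (48/84) ≈ 0.0400491
authentic: (49/133) × (21/49) × (5/49) × (34/49) ≈ 0.0111796
Highest score → forged.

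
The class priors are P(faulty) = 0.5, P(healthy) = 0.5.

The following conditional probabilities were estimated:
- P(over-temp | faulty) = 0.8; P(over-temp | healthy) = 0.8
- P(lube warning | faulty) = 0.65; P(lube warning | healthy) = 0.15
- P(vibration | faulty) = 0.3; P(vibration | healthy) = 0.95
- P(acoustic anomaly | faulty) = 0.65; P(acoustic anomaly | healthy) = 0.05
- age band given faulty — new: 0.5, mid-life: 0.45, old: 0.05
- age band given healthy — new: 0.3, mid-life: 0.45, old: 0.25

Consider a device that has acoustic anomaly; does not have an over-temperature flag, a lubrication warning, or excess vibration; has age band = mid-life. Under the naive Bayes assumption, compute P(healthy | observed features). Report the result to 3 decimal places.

0.013

faulty: 0.5 × (1−0.8) × (1−0.65) × (1−0.3) × 0.65 × 0.45 = 0.00716625
healthy: 0.5 × (1−0.8) × (1−0.15) × (1−0.95) × 0.05 × 0.45 = 0.000095625
P(healthy | x) = 0.000095625 / 0.007261875 ≈ 0.013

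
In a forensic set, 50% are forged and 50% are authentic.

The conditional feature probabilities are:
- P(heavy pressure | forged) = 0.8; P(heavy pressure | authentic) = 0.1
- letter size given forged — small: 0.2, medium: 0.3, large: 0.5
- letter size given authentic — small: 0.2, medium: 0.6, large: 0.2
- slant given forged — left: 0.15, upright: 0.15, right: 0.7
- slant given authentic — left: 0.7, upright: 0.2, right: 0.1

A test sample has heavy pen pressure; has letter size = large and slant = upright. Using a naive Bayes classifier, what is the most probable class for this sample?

forged: 0.5 × 0.8 × 0.5 × 0.15 = 0.03
authentic: 0.5 × 0.1 × 0.2 × 0.2 = 0.002
Highest score → forged.

forged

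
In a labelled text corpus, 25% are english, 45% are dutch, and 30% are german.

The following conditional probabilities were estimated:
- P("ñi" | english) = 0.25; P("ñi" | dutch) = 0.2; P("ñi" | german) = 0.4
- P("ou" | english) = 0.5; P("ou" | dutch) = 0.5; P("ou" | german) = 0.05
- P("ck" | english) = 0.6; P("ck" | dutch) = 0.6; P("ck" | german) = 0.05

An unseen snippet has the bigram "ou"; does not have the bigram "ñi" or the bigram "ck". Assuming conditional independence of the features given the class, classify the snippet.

english: 0.25 × (1−0.25) × 0.5 × (1−0.6) = 0.0375
dutch: 0.45 × (1−0.2) × 0.5 × (1−0.6) = 0.072
german: 0.3 × (1−0.4) × 0.05 × (1−0.05) = 0.00855
Highest score → dutch.

dutch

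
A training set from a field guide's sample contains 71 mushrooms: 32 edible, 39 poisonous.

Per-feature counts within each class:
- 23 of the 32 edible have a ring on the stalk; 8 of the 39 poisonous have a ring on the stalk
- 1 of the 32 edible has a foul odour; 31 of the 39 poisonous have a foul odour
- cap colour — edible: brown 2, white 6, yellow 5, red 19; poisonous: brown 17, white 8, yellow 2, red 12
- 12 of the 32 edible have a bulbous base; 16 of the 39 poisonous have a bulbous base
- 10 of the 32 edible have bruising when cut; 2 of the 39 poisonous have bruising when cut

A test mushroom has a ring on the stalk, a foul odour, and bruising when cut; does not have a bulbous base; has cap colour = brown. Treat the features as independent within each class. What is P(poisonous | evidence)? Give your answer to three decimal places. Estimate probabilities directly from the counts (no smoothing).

edible: (32/71) × (23/32) × (1/32) × (2/32) × (20/32) × (10/32) ≈ 0.000123575
poisonous: (39/71) × (8/39) × (31/39) × (17/39) × (23/39) × (2/39) ≈ 0.00118071
P(poisonous | x) = 0.00118071 / 0.001304285 ≈ 0.905

0.905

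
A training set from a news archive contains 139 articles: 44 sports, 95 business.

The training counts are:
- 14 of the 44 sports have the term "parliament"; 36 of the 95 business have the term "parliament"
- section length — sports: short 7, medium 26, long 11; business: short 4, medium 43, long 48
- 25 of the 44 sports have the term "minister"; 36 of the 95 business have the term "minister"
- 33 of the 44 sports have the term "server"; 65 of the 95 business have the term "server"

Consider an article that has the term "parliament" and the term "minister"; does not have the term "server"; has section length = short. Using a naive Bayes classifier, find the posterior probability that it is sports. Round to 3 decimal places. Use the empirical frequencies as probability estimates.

0.636

sports: (44/139) × (14/44) × (7/44) × (25/44) × (11/44) ≈ 0.00227607
business: (95/139) × (36/95) × (4/95) × (36/95) × (30/95) ≈ 0.00130497
P(sports | x) = 0.00227607 / 0.00358104 ≈ 0.636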